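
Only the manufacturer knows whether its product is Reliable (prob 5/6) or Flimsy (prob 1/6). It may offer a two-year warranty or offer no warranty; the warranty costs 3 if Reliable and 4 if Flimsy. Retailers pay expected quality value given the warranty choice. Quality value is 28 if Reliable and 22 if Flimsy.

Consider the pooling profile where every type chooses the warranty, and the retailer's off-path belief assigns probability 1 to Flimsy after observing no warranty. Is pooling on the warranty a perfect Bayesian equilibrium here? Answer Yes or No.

On path, the retailer holds the prior and pays 5/6·28 + 1/6·22 = 27. Off path (no warranty), believing Flimsy, it pays 22.
Reliable: the warranty nets 27 − 3 = 24; no warranty nets 22. Reliable stays.
Flimsy: the warranty nets 27 − 4 = 23; no warranty nets 22. Flimsy stays.
No type deviates, so pooling is sustained.

Yes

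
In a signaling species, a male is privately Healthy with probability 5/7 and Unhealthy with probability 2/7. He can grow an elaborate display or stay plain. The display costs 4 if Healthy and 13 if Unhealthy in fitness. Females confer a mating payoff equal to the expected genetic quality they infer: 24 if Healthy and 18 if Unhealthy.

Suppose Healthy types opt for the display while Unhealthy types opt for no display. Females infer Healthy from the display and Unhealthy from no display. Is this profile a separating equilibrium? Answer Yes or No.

Under these beliefs, the display earns mating payoff 24 and no display earns mating payoff 18.
Healthy: the display nets 24 − 4 = 20; no display nets 18. Healthy prefers the display.
Unhealthy: the display nets 24 − 13 = 11; no display nets 18. Unhealthy prefers no display.
Neither type deviates, so the separating profile is an equilibrium.

Yes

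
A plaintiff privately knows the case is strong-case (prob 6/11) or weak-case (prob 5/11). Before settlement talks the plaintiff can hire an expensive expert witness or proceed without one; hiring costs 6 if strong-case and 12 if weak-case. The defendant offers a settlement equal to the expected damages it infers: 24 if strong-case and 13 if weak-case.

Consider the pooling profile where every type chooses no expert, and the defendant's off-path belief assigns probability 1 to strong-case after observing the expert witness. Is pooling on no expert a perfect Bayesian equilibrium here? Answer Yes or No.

On path, the defendant holds the prior and pays 6/11·24 + 5/11·13 = 19. Off path (the expert witness), believing strong-case, it pays 24.
strong-case: no expert nets 19; the expert witness nets 24 − 6 = 18. strong-case stays.
weak-case: no expert nets 19; the expert witness nets 24 − 12 = 12. weak-case stays.
No type deviates, so pooling is sustained.

Yes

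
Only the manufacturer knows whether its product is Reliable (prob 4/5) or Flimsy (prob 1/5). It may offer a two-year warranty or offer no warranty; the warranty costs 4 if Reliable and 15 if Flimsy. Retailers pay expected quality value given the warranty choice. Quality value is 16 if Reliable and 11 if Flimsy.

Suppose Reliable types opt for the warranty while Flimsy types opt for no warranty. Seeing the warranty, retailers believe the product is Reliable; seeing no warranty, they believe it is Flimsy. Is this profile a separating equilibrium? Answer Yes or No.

Yes

Under these beliefs, the warranty earns price 16 and no warranty earns price 11.
Reliable: the warranty nets 16 − 4 = 12; no warranty nets 11. Reliable prefers the warranty.
Flimsy: the warranty nets 16 − 15 = 1; no warranty nets 11. Flimsy prefers no warranty.
Neither type deviates, so the separating profile is an equilibrium.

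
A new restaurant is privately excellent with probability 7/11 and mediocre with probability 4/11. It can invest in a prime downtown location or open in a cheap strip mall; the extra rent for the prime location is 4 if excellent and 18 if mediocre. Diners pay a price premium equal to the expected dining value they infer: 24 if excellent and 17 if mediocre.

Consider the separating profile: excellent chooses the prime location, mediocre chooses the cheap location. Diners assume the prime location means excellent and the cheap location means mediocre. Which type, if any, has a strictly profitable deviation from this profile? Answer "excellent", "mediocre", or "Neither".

Neither

The prime location pays 24; the cheap location pays 17.
excellent: assigned the prime location, nets 24 − 4 = 20; deviating to the cheap location nets 17.
mediocre: assigned the cheap location, nets 17; deviating to the prime location nets 24 − 18 = 6.
Both types strictly prefer their assigned action; no profitable deviation.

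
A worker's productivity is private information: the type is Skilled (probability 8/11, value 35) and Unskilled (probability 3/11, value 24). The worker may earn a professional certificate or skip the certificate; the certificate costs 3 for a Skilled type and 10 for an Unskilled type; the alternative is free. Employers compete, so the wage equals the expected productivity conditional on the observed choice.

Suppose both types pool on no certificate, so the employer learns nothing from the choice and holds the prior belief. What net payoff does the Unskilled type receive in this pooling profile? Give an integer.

Pooled wage = 8/11·35 + 3/11·24 = 32.
Unskilled pays no cost for no certificate, so net payoff = 32.

32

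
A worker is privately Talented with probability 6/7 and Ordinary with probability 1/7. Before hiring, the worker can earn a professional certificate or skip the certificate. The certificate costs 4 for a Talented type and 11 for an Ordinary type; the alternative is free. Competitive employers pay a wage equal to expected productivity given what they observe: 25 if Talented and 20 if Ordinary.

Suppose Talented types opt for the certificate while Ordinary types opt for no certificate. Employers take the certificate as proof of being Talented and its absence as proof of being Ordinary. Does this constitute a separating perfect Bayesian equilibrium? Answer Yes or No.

Under these beliefs, the certificate earns wage 25 and no certificate earns wage 20.
Talented: the certificate nets 25 − 4 = 21; no certificate nets 20. Talented prefers the certificate.
Ordinary: the certificate nets 25 − 11 = 14; no certificate nets 20. Ordinary prefers no certificate.
Neither type deviates, so the separating profile is an equilibrium.

Yes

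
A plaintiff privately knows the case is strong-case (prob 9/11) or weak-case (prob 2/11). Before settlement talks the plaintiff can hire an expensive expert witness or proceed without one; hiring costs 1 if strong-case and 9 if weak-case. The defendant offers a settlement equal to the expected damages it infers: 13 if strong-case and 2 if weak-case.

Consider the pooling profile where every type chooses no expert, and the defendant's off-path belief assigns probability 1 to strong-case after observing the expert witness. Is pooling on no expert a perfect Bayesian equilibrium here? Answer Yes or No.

No

On path, the defendant holds the prior and pays 9/11·13 + 2/11·2 = 11. Off path (the expert witness), believing strong-case, it pays 13.
strong-case: no expert nets 11; the expert witness nets 13 − 1 = 12. strong-case would deviate.
weak-case: no expert nets 11; the expert witness nets 13 − 9 = 4. weak-case stays.
A type deviates, so pooling fails.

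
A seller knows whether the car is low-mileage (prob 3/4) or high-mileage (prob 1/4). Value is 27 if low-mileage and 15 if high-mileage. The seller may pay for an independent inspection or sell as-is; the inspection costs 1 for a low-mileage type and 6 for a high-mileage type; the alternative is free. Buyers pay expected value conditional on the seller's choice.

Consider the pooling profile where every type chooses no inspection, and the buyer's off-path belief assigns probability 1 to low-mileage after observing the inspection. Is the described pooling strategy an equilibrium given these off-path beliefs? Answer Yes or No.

No

On path, the buyer holds the prior and pays 3/4·27 + 1/4·15 = 24. Off path (the inspection), believing low-mileage, it pays 27.
low-mileage: no inspection nets 24; the inspection nets 27 − 1 = 26. low-mileage would deviate.
high-mileage: no inspection nets 24; the inspection nets 27 − 6 = 21. high-mileage stays.
A type deviates, so pooling fails.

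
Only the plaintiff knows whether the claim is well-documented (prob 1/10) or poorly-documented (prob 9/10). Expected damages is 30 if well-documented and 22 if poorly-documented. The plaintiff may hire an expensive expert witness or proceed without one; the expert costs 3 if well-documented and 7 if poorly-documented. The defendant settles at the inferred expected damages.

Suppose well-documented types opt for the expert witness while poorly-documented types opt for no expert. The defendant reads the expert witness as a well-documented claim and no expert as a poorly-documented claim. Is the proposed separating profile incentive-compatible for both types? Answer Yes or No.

Under these beliefs, the expert witness earns settlement 30 and no expert earns settlement 22.
well-documented: the expert witness nets 30 − 3 = 27; no expert nets 22. well-documented prefers the expert witness.
poorly-documented: the expert witness nets 30 − 7 = 23; no expert nets 22. poorly-documented would deviate to the expert witness.
poorly-documented has a profitable deviation, so the profile is not an equilibrium.

No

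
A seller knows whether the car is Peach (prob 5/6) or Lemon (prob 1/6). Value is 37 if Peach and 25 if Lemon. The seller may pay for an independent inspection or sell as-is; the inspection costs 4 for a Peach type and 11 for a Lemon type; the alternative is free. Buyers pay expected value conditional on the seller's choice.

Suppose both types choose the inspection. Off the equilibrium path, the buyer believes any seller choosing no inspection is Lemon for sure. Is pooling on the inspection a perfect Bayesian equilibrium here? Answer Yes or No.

On path, the buyer holds the prior and pays 5/6·37 + 1/6·25 = 35. Off path (no inspection), believing Lemon, it pays 25.
Peach: the inspection nets 35 − 4 = 31; no inspection nets 25. Peach stays.
Lemon: the inspection nets 35 − 11 = 24; no inspection nets 25. Lemon would deviate.
A type deviates, so pooling fails.

No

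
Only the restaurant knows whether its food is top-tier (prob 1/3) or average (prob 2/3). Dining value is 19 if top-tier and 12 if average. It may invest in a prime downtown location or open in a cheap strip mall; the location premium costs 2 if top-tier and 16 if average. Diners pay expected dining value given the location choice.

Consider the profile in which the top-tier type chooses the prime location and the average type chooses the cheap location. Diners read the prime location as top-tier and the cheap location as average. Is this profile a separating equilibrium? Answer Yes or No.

Yes

Under these beliefs, the prime location earns price premium 19 and the cheap location earns price premium 12.
top-tier: the prime location nets 19 − 2 = 17; the cheap location nets 12. top-tier prefers the prime location.
average: the prime location nets 19 − 16 = 3; the cheap location nets 12. average prefers the cheap location.
Neither type deviates, so the separating profile is an equilibrium.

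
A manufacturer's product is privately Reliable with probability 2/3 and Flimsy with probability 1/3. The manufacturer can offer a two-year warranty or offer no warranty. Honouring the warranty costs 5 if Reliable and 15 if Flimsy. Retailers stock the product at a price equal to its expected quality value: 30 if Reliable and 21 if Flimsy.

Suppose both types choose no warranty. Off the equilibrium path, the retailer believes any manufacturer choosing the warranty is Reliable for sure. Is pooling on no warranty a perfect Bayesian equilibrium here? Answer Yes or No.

On path, the retailer holds the prior and pays 2/3·30 + 1/3·21 = 27. Off path (the warranty), believing Reliable, it pays 30.
Reliable: no warranty nets 27; the warranty nets 30 − 5 = 25. Reliable stays.
Flimsy: no warranty nets 27; the warranty nets 30 − 15 = 15. Flimsy stays.
No type deviates, so pooling is sustained.

Yes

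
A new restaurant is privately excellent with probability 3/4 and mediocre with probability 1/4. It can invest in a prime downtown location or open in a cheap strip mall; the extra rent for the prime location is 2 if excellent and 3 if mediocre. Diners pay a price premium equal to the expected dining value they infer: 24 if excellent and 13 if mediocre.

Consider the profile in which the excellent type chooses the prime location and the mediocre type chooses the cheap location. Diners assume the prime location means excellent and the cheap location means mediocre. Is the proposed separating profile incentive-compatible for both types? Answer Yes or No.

No

Under these beliefs, the prime location earns price premium 24 and the cheap location earns price premium 13.
excellent: the prime location nets 24 − 2 = 22; the cheap location nets 13. excellent prefers the prime location.
mediocre: the prime location nets 24 − 3 = 21; the cheap location nets 13. mediocre would deviate to the prime location.
mediocre has a profitable deviation, so the profile is not an equilibrium.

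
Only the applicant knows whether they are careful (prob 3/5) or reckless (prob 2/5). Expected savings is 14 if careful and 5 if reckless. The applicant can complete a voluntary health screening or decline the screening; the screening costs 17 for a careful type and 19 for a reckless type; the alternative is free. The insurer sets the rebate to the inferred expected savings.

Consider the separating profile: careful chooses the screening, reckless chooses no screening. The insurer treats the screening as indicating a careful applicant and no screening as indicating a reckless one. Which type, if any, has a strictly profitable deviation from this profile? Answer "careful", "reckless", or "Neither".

The screening pays 14; no screening pays 5.
careful: assigned the screening, nets 14 − 17 = -3; deviating to no screening nets 5.
reckless: assigned no screening, nets 5; deviating to the screening nets 14 − 19 = -5.
The careful type gains 8 by deviating.

careful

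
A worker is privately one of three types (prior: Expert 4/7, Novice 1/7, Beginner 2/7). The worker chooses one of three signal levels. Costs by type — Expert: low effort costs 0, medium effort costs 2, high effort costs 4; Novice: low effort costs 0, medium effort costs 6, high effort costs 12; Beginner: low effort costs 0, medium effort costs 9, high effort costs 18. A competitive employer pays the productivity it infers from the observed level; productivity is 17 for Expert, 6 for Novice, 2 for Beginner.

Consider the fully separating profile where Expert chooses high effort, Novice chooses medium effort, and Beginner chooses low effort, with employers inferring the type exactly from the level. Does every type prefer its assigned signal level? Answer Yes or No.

No

Separating wages: high effort → 17, medium effort → 6, low effort → 2.
Expert (assigned high effort): low effort: 2 − 0 = 2; medium effort: 6 − 2 = 4; high effort: 17 − 4 = 13. Expert stays.
Novice (assigned medium effort): low effort: 2 − 0 = 2; medium effort: 6 − 6 = 0; high effort: 17 − 12 = 5. Novice prefers high effort.
Beginner (assigned low effort): low effort: 2 − 0 = 2; medium effort: 6 − 9 = -3; high effort: 17 − 18 = -1. Beginner stays.
At least one type deviates; the separating profile fails.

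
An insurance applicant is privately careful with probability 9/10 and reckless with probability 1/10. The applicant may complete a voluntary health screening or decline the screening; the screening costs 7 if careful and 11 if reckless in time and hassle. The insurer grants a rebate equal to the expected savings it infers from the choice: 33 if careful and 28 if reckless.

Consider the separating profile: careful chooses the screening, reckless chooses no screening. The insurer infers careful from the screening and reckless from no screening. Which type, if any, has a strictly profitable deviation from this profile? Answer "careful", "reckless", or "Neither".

careful

The screening pays 33; no screening pays 28.
careful: assigned the screening, nets 33 − 7 = 26; deviating to no screening nets 28.
reckless: assigned no screening, nets 28; deviating to the screening nets 33 − 11 = 22.
The careful type gains 2 by deviating.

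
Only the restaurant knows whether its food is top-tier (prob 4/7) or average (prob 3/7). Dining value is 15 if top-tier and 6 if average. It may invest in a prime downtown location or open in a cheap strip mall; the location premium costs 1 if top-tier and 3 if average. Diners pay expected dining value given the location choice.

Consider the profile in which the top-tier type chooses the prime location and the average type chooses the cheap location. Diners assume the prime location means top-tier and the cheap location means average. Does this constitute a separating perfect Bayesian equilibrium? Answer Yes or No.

Under these beliefs, the prime location earns price premium 15 and the cheap location earns price premium 6.
top-tier: the prime location nets 15 − 1 = 14; the cheap location nets 6. top-tier prefers the prime location.
average: the prime location nets 15 − 3 = 12; the cheap location nets 6. average would deviate to the prime location.
average has a profitable deviation, so the profile is not an equilibrium.

No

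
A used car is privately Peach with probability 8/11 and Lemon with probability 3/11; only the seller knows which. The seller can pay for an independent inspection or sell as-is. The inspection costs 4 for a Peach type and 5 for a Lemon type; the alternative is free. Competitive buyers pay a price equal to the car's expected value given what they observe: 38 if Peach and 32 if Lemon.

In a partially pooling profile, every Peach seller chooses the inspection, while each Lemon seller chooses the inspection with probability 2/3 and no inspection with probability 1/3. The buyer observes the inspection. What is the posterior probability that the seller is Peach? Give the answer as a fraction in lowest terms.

4/5

P(the inspection) = (8/11)·1 + (3/11)·(2/3) = 10/11.
By Bayes' rule, P(Peach | the inspection) = (8/11) / (10/11) = 4/5.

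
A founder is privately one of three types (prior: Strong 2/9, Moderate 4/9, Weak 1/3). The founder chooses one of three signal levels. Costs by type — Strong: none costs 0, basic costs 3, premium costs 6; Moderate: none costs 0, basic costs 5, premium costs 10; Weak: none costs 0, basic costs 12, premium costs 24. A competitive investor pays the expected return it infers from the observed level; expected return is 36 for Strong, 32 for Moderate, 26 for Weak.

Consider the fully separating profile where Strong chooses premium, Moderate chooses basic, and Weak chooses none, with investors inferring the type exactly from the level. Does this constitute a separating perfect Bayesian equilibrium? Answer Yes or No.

Yes

Separating valuations: premium → 36, basic → 32, none → 26.
Strong (assigned premium): none: 26 − 0 = 26; basic: 32 − 3 = 29; premium: 36 − 6 = 30. Strong stays.
Moderate (assigned basic): none: 26 − 0 = 26; basic: 32 − 5 = 27; premium: 36 − 10 = 26. Moderate stays.
Weak (assigned none): none: 26 − 0 = 26; basic: 32 − 12 = 20; premium: 36 − 24 = 12. Weak stays.
Every type prefers its assigned level; separation holds.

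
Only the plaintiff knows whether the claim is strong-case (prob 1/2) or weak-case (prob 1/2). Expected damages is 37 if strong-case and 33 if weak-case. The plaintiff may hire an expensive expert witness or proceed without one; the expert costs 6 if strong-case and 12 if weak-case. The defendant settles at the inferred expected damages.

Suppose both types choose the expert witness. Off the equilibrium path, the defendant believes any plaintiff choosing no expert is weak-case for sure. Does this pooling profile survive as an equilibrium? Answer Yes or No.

No

On path, the defendant holds the prior and pays 1/2·37 + 1/2·33 = 35. Off path (no expert), believing weak-case, it pays 33.
strong-case: the expert witness nets 35 − 6 = 29; no expert nets 33. strong-case would deviate.
weak-case: the expert witness nets 35 − 12 = 23; no expert nets 33. weak-case would deviate.
A type deviates, so pooling fails.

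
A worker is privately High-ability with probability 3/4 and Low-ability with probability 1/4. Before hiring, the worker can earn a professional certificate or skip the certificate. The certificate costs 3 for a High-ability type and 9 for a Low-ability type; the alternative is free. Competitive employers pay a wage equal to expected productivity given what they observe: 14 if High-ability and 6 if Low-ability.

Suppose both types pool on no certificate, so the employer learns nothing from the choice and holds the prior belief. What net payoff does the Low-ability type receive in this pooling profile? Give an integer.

Pooled wage = 3/4·14 + 1/4·6 = 12.
Low-ability pays no cost for no certificate, so net payoff = 12.

12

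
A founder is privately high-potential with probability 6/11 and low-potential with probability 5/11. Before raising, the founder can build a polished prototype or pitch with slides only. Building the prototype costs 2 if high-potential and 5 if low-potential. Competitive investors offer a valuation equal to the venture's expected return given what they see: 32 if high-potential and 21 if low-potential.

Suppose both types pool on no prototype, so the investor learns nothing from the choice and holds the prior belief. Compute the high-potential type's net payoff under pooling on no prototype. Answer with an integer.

27

Pooled valuation = 6/11·32 + 5/11·21 = 27.
high-potential pays no cost for no prototype, so net payoff = 27.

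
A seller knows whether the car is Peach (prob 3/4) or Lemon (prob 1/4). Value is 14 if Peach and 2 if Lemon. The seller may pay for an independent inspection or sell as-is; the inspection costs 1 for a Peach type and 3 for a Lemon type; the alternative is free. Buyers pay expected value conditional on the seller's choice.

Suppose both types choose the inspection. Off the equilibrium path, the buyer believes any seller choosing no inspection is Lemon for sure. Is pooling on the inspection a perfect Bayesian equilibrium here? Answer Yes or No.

Yes

On path, the buyer holds the prior and pays 3/4·14 + 1/4·2 = 11. Off path (no inspection), believing Lemon, it pays 2.
Peach: the inspection nets 11 − 1 = 10; no inspection nets 2. Peach stays.
Lemon: the inspection nets 11 − 3 = 8; no inspection nets 2. Lemon stays.
No type deviates, so pooling is sustained.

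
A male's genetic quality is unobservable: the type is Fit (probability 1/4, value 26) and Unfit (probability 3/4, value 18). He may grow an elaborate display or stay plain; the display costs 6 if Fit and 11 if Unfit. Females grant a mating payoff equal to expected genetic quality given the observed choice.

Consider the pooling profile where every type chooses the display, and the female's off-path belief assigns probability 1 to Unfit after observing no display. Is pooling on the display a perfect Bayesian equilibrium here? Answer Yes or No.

No

On path, the female holds the prior and pays 1/4·26 + 3/4·18 = 20. Off path (no display), believing Unfit, it pays 18.
Fit: the display nets 20 − 6 = 14; no display nets 18. Fit would deviate.
Unfit: the display nets 20 − 11 = 9; no display nets 18. Unfit would deviate.
A type deviates, so pooling fails.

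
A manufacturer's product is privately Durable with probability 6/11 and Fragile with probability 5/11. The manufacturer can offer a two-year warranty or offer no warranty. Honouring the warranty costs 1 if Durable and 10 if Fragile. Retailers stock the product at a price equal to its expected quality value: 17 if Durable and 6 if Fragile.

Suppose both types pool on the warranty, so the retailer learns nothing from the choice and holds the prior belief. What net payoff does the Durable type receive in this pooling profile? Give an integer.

11

Pooled price = 6/11·17 + 5/11·6 = 12.
Durable pays cost 1 for the warranty, so net payoff = 12 − 1 = 11.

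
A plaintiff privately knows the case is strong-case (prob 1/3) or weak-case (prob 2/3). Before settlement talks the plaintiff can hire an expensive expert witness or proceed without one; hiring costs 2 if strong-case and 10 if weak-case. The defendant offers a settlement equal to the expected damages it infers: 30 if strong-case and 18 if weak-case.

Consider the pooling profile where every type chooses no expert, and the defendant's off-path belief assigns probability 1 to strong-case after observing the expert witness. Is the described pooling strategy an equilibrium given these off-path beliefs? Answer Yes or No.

On path, the defendant holds the prior and pays 1/3·30 + 2/3·18 = 22. Off path (the expert witness), believing strong-case, it pays 30.
strong-case: no expert nets 22; the expert witness nets 30 − 2 = 28. strong-case would deviate.
weak-case: no expert nets 22; the expert witness nets 30 − 10 = 20. weak-case stays.
A type deviates, so pooling fails.

No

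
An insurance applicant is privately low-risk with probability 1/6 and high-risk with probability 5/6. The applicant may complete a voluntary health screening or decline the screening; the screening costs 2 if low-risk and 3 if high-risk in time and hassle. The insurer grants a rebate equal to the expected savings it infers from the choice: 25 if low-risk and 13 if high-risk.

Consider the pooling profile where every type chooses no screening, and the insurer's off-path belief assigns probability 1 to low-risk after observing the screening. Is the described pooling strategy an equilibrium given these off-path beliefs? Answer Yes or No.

On path, the insurer holds the prior and pays 1/6·25 + 5/6·13 = 15. Off path (the screening), believing low-risk, it pays 25.
low-risk: no screening nets 15; the screening nets 25 − 2 = 23. low-risk would deviate.
high-risk: no screening nets 15; the screening nets 25 − 3 = 22. high-risk would deviate.
A type deviates, so pooling fails.

No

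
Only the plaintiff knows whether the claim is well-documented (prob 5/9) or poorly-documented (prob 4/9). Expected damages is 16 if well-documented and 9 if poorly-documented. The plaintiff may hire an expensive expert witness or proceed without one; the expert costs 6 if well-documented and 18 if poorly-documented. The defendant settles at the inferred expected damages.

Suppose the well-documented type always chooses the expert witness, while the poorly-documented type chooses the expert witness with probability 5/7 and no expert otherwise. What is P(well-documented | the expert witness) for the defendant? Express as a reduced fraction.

P(the expert witness) = (5/9)·1 + (4/9)·(5/7) = 55/63.
By Bayes' rule, P(well-documented | the expert witness) = (5/9) / (55/63) = 7/11.

7/11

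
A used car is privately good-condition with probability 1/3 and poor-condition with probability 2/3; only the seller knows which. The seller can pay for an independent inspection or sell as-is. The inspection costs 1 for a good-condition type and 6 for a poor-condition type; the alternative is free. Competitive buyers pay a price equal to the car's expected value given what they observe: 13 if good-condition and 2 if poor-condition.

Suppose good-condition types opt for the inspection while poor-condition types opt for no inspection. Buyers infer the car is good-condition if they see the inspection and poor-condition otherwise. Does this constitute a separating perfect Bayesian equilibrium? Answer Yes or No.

No

Under these beliefs, the inspection earns price 13 and no inspection earns price 2.
good-condition: the inspection nets 13 − 1 = 12; no inspection nets 2. good-condition prefers the inspection.
poor-condition: the inspection nets 13 − 6 = 7; no inspection nets 2. poor-condition would deviate to the inspection.
poor-condition has a profitable deviation, so the profile is not an equilibrium.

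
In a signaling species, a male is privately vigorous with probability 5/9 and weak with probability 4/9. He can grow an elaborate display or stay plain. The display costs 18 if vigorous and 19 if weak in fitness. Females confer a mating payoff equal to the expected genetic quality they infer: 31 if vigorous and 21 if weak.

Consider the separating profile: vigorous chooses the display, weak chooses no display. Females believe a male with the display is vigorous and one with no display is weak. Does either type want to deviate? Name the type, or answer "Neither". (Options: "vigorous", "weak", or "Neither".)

vigorous

The display pays 31; no display pays 21.
vigorous: assigned the display, nets 31 − 18 = 13; deviating to no display nets 21.
weak: assigned no display, nets 21; deviating to the display nets 31 − 19 = 12.
The vigorous type gains 8 by deviating.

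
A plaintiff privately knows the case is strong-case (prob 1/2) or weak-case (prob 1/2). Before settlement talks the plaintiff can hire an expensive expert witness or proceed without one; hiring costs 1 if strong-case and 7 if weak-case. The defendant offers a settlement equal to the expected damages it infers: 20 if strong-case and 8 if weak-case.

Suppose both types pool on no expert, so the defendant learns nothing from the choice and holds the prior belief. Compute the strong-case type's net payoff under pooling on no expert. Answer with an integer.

14

Pooled settlement = 1/2·20 + 1/2·8 = 14.
strong-case pays no cost for no expert, so net payoff = 14.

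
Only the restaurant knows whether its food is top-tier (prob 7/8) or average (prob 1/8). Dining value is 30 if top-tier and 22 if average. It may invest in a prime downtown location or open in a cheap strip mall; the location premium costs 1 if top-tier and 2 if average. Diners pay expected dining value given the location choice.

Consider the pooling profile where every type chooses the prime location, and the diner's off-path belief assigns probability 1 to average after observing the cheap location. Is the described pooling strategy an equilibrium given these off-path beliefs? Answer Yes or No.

Yes

On path, the diner holds the prior and pays 7/8·30 + 1/8·22 = 29. Off path (the cheap location), believing average, it pays 22.
top-tier: the prime location nets 29 − 1 = 28; the cheap location nets 22. top-tier stays.
average: the prime location nets 29 − 2 = 27; the cheap location nets 22. average stays.
No type deviates, so pooling is sustained.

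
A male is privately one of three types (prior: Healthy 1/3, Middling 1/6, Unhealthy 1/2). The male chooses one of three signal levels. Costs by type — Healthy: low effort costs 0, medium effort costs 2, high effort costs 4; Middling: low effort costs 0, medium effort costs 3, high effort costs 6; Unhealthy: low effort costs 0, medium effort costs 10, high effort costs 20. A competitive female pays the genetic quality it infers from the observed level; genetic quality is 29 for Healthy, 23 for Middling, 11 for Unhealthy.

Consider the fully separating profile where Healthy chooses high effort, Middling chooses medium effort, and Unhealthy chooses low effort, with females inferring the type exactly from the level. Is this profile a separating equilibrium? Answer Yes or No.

No

Separating mating payoffs: high effort → 29, medium effort → 23, low effort → 11.
Healthy (assigned high effort): low effort: 11 − 0 = 11; medium effort: 23 − 2 = 21; high effort: 29 − 4 = 25. Healthy stays.
Middling (assigned medium effort): low effort: 11 − 0 = 11; medium effort: 23 − 3 = 20; high effort: 29 − 6 = 23. Middling prefers high effort.
Unhealthy (assigned low effort): low effort: 11 − 0 = 11; medium effort: 23 − 10 = 13; high effort: 29 − 20 = 9. Unhealthy prefers medium effort.
At least one type deviates; the separating profile fails.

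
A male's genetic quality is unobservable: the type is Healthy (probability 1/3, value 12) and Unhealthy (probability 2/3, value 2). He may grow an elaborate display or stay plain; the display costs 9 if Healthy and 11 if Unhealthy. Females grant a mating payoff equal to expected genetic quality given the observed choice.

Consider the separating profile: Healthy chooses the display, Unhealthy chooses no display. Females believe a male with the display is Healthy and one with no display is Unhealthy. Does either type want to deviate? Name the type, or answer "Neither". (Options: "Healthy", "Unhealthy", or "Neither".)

The display pays 12; no display pays 2.
Healthy: assigned the display, nets 12 − 9 = 3; deviating to no display nets 2.
Unhealthy: assigned no display, nets 2; deviating to the display nets 12 − 11 = 1.
Both types strictly prefer their assigned action; no profitable deviation.

Neither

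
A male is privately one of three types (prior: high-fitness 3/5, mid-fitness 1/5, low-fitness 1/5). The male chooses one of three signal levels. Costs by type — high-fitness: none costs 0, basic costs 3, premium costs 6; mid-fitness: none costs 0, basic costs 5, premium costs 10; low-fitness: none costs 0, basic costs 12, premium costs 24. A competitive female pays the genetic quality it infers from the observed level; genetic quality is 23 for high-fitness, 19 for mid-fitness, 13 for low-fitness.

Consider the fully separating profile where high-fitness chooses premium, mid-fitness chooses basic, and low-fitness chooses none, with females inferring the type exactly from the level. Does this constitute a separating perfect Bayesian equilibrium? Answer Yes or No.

Separating mating payoffs: premium → 23, basic → 19, none → 13.
high-fitness (assigned premium): none: 13 − 0 = 13; basic: 19 − 3 = 16; premium: 23 − 6 = 17. high-fitness stays.
mid-fitness (assigned basic): none: 13 − 0 = 13; basic: 19 − 5 = 14; premium: 23 − 10 = 13. mid-fitness stays.
low-fitness (assigned none): none: 13 − 0 = 13; basic: 19 − 12 = 7; premium: 23 − 24 = -1. low-fitness stays.
Every type prefers its assigned level; separation holds.

Yes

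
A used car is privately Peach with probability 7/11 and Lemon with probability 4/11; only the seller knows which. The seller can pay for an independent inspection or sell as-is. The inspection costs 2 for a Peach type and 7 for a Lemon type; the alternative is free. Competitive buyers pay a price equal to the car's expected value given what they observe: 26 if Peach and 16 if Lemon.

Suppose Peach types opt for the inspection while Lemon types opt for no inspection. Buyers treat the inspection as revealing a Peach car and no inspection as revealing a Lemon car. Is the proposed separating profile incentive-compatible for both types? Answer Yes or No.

Under these beliefs, the inspection earns price 26 and no inspection earns price 16.
Peach: the inspection nets 26 − 2 = 24; no inspection nets 16. Peach prefers the inspection.
Lemon: the inspection nets 26 − 7 = 19; no inspection nets 16. Lemon would deviate to the inspection.
Lemon has a profitable deviation, so the profile is not an equilibrium.

No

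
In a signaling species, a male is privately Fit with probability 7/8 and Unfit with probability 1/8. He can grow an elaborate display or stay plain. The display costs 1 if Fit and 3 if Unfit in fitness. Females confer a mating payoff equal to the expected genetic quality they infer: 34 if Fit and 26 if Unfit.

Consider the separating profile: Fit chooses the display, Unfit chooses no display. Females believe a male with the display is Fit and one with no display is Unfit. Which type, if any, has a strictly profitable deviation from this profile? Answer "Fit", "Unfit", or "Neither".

The display pays 34; no display pays 26.
Fit: assigned the display, nets 34 − 1 = 33; deviating to no display nets 26.
Unfit: assigned no display, nets 26; deviating to the display nets 34 − 3 = 31.
The Unfit type gains 5 by deviating.

Unfit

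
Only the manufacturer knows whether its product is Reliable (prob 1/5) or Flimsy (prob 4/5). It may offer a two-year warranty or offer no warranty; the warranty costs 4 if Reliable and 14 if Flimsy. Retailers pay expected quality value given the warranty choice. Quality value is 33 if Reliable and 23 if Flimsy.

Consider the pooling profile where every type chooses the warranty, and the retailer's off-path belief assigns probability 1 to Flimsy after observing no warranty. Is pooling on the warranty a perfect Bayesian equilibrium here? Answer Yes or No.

On path, the retailer holds the prior and pays 1/5·33 + 4/5·23 = 25. Off path (no warranty), believing Flimsy, it pays 23.
Reliable: the warranty nets 25 − 4 = 21; no warranty nets 23. Reliable would deviate.
Flimsy: the warranty nets 25 − 14 = 11; no warranty nets 23. Flimsy would deviate.
A type deviates, so pooling fails.

No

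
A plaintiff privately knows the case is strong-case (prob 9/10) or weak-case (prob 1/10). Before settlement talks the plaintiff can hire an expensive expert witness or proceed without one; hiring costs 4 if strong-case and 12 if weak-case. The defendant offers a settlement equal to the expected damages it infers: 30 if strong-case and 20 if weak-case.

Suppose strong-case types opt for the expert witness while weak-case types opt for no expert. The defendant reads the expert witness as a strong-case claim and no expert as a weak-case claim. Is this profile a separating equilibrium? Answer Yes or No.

Under these beliefs, the expert witness earns settlement 30 and no expert earns settlement 20.
strong-case: the expert witness nets 30 − 4 = 26; no expert nets 20. strong-case prefers the expert witness.
weak-case: the expert witness nets 30 − 12 = 18; no expert nets 20. weak-case prefers no expert.
Neither type deviates, so the separating profile is an equilibrium.

Yes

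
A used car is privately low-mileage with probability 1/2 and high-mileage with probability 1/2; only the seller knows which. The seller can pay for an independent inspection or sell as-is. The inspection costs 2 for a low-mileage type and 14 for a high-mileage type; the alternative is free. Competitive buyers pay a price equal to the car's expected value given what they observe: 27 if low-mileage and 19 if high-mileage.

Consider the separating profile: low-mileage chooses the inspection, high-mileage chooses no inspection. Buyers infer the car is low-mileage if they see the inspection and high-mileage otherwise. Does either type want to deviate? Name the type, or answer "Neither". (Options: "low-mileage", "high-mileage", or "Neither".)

The inspection pays 27; no inspection pays 19.
low-mileage: assigned the inspection, nets 27 − 2 = 25; deviating to no inspection nets 19.
high-mileage: assigned no inspection, nets 19; deviating to the inspection nets 27 − 14 = 13.
Both types strictly prefer their assigned action; no profitable deviation.

Neither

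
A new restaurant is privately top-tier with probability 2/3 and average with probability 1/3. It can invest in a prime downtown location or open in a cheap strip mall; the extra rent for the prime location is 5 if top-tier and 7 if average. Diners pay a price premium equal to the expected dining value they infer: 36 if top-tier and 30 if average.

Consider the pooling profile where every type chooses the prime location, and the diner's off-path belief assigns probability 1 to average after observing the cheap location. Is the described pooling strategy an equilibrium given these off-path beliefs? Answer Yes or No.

No

On path, the diner holds the prior and pays 2/3·36 + 1/3·30 = 34. Off path (the cheap location), believing average, it pays 30.
top-tier: the prime location nets 34 − 5 = 29; the cheap location nets 30. top-tier would deviate.
average: the prime location nets 34 − 7 = 27; the cheap location nets 30. average would deviate.
A type deviates, so pooling fails.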